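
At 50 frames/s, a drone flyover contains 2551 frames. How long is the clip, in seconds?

Running time = 2551 / (50) = 51.02 s.

51.02 seconds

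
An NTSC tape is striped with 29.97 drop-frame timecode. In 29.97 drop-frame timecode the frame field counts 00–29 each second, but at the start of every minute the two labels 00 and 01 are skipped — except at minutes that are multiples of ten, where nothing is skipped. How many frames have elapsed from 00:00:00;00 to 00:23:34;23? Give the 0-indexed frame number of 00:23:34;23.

42401

Complete 10-minute blocks: 2, each 17982 frames → 35964.
Remaining 3 whole minutes in the current block: 1800 + 2 × 1798 = 5396 frames.
Within the current minute: 34 × 30 + 23 − 2 = 1041 (labels ;00/;01 skipped at this minute). Total = 35964 + 5396 + 1041 = 42401.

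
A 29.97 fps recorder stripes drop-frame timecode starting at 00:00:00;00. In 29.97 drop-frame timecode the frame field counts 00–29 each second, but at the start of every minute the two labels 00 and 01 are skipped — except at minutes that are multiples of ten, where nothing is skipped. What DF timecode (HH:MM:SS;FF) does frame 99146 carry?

Each 10-minute DF block holds 10 × 60 × 30 − 9 × 2 = 17982 frames. 99146 ÷ 17982 → 5 full blocks, remainder 9236.
Within the partial block the first minute is 1800 frames and each further minute 1798, so 5 further minute boundaries passed. Total skipped labels = 18 × 5 + 2 × 5 = 100.
Non-drop label index = 99146 + 100 = 99246; at 30 labels/s that is 00:55:08:06, i.e. DF 00:55:08;06.

00:55:08;06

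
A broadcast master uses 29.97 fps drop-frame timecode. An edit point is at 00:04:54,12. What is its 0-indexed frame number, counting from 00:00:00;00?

8824

Complete 10-minute blocks: 0, each 17982 frames → 0.
Remaining 4 whole minutes in the current block: 1800 + 3 × 1798 = 7194 frames.
Within the current minute: 54 × 30 + 12 − 2 = 1630 (labels ;00/;01 skipped at this minute). Total = 0 + 7194 + 1630 = 8824.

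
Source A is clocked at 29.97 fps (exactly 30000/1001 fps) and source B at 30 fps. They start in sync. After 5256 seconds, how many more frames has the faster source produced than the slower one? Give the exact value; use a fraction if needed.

A emits 30000/1001 × 5256 = 157680000/1001 frames; B emits 30 × 5256 = 157680.
Difference = 157680/1001 frames (≈ 157.5225); B is ahead of A.

157680/1001 frames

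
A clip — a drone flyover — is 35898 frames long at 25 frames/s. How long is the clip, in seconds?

1435.92 seconds

Running time = 35898 / (25) = 1435.92 s.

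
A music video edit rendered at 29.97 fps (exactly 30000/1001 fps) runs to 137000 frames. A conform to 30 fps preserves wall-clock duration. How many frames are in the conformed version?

Target frames = source frames × (target rate / source rate) = 137000 × (30)/(30000/1001) = 137000 × 1001/1000 = 137137.

137137 frames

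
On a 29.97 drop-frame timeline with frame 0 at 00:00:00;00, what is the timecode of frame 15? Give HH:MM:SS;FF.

00:00:00;15

Each 10-minute DF block holds 10 × 60 × 30 − 9 × 2 = 17982 frames. 15 ÷ 17982 → 0 full blocks, remainder 15.
Within the partial block the first minute is 1800 frames and each further minute 1798, so 0 further minute boundaries passed. Total skipped labels = 18 × 0 + 2 × 0 = 0.
Non-drop label index = 15 + 0 = 15; at 30 labels/s that is 00:00:00:15, i.e. DF 00:00:00;15.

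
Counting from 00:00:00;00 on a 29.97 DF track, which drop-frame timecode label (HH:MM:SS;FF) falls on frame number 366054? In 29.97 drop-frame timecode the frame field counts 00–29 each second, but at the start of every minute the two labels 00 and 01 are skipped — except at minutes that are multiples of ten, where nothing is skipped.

03:23:34;00

Each 10-minute DF block holds 10 × 60 × 30 − 9 × 2 = 17982 frames. 366054 ÷ 17982 → 20 full blocks, remainder 6414.
Within the partial block the first minute is 1800 frames and each further minute 1798, so 3 further minute boundaries passed. Total skipped labels = 18 × 20 + 2 × 3 = 366.
Non-drop label index = 366054 + 366 = 366420; at 30 labels/s that is 03:23:34:00, i.e. DF 03:23:34;00.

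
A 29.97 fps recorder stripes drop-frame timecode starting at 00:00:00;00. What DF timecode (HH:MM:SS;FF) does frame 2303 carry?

00:01:16;25

Each 10-minute DF block holds 10 × 60 × 30 − 9 × 2 = 17982 frames. 2303 ÷ 17982 → 0 full blocks, remainder 2303.
Within the partial block the first minute is 1800 frames and each further minute 1798, so 1 further minute boundary passed. Total skipped labels = 18 × 0 + 2 × 1 = 2.
Non-drop label index = 2303 + 2 = 2305; at 30 labels/s that is 00:01:16:25, i.e. DF 00:01:16;25.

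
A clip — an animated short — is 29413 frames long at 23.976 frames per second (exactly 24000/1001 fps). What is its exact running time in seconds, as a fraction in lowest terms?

29442413/24000 seconds

Running time = 29413 ÷ (24000/1001) = 29413 × 1001/24000 = 29442413/24000 s.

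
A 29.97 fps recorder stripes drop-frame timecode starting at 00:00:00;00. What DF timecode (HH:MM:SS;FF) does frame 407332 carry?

03:46:31;10

Ten DF minutes hold 17982 frames, so frame 407332 lies in block 22 (frames 395604–413585) with 11728 frames into that block.
The block's first minute is 1800 frames and the rest 1798 each; 11728 frames reaches minute 6, so 22 × 18 + 6 × 2 = 408 labels have been skipped so far.
Adding those back, label number 407332 + 408 = 407740 at 30 labels/s is 13591 s + 10 f = 3 h 46 min 31 s frame 10, i.e. 03:46:31;10.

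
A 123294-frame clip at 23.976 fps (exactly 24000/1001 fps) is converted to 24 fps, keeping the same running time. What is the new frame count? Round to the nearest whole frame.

Frames at target rate = 123294 × (24) / (24000/1001) = 61708647/500 ≈ 123417.294.
Nearest whole frame: 123417.

123417 frames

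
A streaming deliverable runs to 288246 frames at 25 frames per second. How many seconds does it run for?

Running time = 288246 / (25) = 11529.84 s.

11529.84 seconds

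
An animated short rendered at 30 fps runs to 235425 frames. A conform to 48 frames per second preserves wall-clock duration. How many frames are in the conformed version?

376680 frames

Target frames = source frames × (target rate / source rate) = 235425 × (48)/(30) = 235425 × 8/5 = 376680.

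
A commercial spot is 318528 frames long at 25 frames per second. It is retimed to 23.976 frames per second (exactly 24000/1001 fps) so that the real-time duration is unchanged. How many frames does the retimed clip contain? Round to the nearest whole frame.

305481 frames

Frames at target rate = 318528 × (24000/1001) / (25) = 43683840/143 ≈ 305481.399.
Nearest whole frame: 305481.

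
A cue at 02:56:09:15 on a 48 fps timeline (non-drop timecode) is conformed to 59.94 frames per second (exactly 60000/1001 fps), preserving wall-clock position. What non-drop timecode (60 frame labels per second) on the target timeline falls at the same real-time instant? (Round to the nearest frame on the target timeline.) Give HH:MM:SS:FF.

02:55:58:45

Source frame index: (2×3600 + 56×60 + 9) × 48 + 15 = 507327.
Real time: 507327 / (48) = 169109/16 s.
Target frame: (169109/16) × (60000/1001) = 634158750/1001 ≈ 633525.225 → 633525.
At 60 labels/s: frame 633525 → 02:55:58:45.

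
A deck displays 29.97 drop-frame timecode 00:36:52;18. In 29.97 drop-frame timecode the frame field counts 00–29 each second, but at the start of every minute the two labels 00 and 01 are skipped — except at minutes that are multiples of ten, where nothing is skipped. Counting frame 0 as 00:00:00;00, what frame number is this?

Complete 10-minute blocks: 3, each 17982 frames → 53946.
Remaining 6 whole minutes in the current block: 1800 + 5 × 1798 = 10790 frames.
Within the current minute: 52 × 30 + 18 − 2 = 1576 (labels ;00/;01 skipped at this minute). Total = 53946 + 10790 + 1576 = 66312.

66312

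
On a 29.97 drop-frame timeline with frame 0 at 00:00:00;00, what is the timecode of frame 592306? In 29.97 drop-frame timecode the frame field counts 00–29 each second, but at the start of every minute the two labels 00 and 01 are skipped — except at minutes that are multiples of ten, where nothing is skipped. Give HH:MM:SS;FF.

Ten DF minutes hold 17982 frames, so frame 592306 lies in block 32 (frames 575424–593405) with 16882 frames into that block.
The block's first minute is 1800 frames and the rest 1798 each; 16882 frames reaches minute 9, so 32 × 18 + 9 × 2 = 594 labels have been skipped so far.
Adding those back, label number 592306 + 594 = 592900 at 30 labels/s is 19763 s + 10 f = 5 h 29 min 23 s frame 10, i.e. 05:29:23;10.

05:29:23;10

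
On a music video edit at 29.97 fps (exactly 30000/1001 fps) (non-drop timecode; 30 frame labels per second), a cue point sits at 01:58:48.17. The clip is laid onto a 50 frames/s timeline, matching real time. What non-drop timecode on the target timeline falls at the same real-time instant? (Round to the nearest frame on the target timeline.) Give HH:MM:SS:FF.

01:58:55:35

Source frame index: (1×3600 + 58×60 + 48) × 30 + 17 = 213857.
Real time: 213857 / (30000/1001) = 214070857/30000 s.
Target frame: (214070857/30000) × (50) = 214070857/600 ≈ 356784.762 → 356785.
At 50 labels/s: frame 356785 → 01:58:55:35.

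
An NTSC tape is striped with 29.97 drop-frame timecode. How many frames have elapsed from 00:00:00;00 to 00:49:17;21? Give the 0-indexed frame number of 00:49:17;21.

88641

Complete 10-minute blocks: 4, each 17982 frames → 71928.
Remaining 9 whole minutes in the current block: 1800 + 8 × 1798 = 16184 frames.
Within the current minute: 17 × 30 + 21 − 2 = 529 (labels ;00/;01 skipped at this minute). Total = 71928 + 16184 + 529 = 88641.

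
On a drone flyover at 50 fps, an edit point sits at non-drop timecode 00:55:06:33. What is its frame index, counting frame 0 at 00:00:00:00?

Total seconds to the label: (0 × 3600 + 55 × 60 + 6) = 3306.
Frame index = 3306 × 50 + 33 = 165333.

frame 165333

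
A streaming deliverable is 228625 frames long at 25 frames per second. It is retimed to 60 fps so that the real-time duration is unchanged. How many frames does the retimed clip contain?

Target frames = source frames × (target rate / source rate) = 228625 × (60)/(25) = 228625 × 12/5 = 548700.

548700 frames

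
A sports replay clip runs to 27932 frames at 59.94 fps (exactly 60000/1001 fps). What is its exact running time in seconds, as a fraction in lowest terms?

Running time = 27932 ÷ (60000/1001) = 27932 × 1001/60000 = 6989983/15000 s.

6989983/15000 seconds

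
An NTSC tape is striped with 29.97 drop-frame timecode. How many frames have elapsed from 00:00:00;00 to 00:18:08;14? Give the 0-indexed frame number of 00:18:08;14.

As if non-drop at 30 labels/s: (0 × 3600 + 18 × 60 + 8) × 30 + 14 = 32654.
Minute boundaries passed: 18; those not divisible by 10: 18 − 1 = 17; dropped labels = 2 × 17 = 34.
Actual frame index = 32654 − 34 = 32620.

32620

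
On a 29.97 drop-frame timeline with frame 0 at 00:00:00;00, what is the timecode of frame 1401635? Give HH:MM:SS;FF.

12:59:27;29

Ten DF minutes hold 17982 frames, so frame 1401635 lies in block 77 (frames 1384614–1402595) with 17021 frames into that block.
The block's first minute is 1800 frames and the rest 1798 each; 17021 frames reaches minute 9, so 77 × 18 + 9 × 2 = 1404 labels have been skipped so far.
Adding those back, label number 1401635 + 1404 = 1403039 at 30 labels/s is 46767 s + 29 f = 12 h 59 min 27 s frame 29, i.e. 12:59:27;29.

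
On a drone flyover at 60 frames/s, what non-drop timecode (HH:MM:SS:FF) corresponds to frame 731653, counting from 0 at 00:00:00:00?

731653 ÷ 60 = 12194 full seconds, remainder 13 frames.
12194 s = 3 h 23 min 14 s.
Timecode: 03:23:14:13.

03:23:14:13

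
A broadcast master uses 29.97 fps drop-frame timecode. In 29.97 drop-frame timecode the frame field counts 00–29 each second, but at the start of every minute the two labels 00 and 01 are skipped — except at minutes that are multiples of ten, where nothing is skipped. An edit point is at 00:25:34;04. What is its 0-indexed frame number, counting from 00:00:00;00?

45978

Complete 10-minute blocks: 2, each 17982 frames → 35964.
Remaining 5 whole minutes in the current block: 1800 + 4 × 1798 = 8992 frames.
Within the current minute: 34 × 30 + 4 − 2 = 1022 (labels ;00/;01 skipped at this minute). Total = 35964 + 8992 + 1022 = 45978.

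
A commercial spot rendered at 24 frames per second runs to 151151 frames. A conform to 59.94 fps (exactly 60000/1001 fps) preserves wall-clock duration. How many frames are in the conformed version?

377500 frames

Target frames = source frames × (target rate / source rate) = 151151 × (60000/1001)/(24) = 151151 × 2500/1001 = 377500.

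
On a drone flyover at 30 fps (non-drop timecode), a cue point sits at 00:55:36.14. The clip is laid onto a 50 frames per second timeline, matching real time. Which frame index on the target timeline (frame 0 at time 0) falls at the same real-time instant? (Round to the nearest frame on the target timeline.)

Source frame index: (0×3600 + 55×60 + 36) × 30 + 14 = 100094.
Real time: 100094 / (30) = 50047/15 s.
Target frame: (50047/15) × (50) = 500470/3 ≈ 166823.333 → 166823.

frame 166823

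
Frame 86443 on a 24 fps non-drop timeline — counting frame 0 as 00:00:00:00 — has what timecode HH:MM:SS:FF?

86443 ÷ 24 = 3601 full seconds, remainder 19 frames.
3601 s = 1 h 0 min 1 s.
Timecode: 01:00:01:19.

01:00:01:19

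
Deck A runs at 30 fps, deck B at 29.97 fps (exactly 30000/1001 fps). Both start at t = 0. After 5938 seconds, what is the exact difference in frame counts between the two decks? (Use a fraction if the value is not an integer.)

178140/1001 frames

A emits 30 × 5938 = 178140 frames; B emits 30000/1001 × 5938 = 178140000/1001.
Difference = 178140/1001 frames (≈ 177.9620); B is behind A.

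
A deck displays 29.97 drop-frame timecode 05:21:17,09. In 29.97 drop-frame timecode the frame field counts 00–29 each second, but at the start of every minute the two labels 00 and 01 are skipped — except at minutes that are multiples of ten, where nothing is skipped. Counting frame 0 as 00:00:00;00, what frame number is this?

577741

As if non-drop at 30 labels/s: (5 × 3600 + 21 × 60 + 17) × 30 + 9 = 578319.
Minute boundaries passed: 321; those not divisible by 10: 321 − 32 = 289; dropped labels = 2 × 289 = 578.
Actual frame index = 578319 − 578 = 577741.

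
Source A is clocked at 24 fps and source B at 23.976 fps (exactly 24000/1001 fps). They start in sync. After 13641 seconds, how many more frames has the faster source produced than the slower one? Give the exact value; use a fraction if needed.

327384/1001 frames

A emits 24 × 13641 = 327384 frames; B emits 24000/1001 × 13641 = 327384000/1001.
Difference = 327384/1001 frames (≈ 327.0569); B is behind A.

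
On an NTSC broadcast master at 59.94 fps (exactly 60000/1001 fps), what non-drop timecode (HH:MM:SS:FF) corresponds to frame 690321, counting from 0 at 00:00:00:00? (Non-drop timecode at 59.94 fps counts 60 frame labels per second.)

690321 ÷ 60 = 11505 full seconds, remainder 21 frames.
11505 s = 3 h 11 min 45 s.
Timecode: 03:11:45:21.

03:11:45:21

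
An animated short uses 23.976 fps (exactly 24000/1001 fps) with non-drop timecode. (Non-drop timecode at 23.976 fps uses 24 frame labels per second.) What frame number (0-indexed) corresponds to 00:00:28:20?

frame 692

Total seconds to the label: (0 × 3600 + 0 × 60 + 28) = 28.
Frame index = 28 × 24 + 20 = 692.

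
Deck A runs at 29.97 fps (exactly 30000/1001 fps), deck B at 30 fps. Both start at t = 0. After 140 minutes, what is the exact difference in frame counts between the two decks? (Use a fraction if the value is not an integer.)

36000/143 frames

140 min = 8400 s.
A emits 30000/1001 × 8400 = 36000000/143 frames; B emits 30 × 8400 = 252000.
Difference = 36000/143 frames (≈ 251.7483); B is ahead of A.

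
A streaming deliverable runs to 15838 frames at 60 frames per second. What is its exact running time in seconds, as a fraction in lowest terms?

7919/30 seconds

Running time = 15838 ÷ (60) = 15838 × 1/60 = 7919/30 s.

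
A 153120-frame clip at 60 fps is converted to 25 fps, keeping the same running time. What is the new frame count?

63800 frames

Target frames = source frames × (target rate / source rate) = 153120 × (25)/(60) = 153120 × 5/12 = 63800.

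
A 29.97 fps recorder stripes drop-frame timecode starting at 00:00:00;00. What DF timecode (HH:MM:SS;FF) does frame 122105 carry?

01:07:54;07

Ten DF minutes hold 17982 frames, so frame 122105 lies in block 6 (frames 107892–125873) with 14213 frames into that block.
The block's first minute is 1800 frames and the rest 1798 each; 14213 frames reaches minute 7, so 6 × 18 + 7 × 2 = 122 labels have been skipped so far.
Adding those back, label number 122105 + 122 = 122227 at 30 labels/s is 4074 s + 7 f = 1 h 7 min 54 s frame 7, i.e. 01:07:54;07.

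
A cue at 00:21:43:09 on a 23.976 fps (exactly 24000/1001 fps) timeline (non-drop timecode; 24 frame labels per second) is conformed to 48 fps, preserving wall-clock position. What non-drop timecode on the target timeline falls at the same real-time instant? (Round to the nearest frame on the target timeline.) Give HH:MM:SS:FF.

00:21:44:33

Source frame index: (0×3600 + 21×60 + 43) × 24 + 9 = 31281.
Real time: 31281 / (24000/1001) = 10437427/8000 s.
Target frame: (10437427/8000) × (48) = 31312281/500 ≈ 62624.562 → 62625.
At 48 labels/s: frame 62625 → 00:21:44:33.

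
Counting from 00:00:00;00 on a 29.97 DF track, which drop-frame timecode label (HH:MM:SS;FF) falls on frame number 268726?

02:29:26;16

Each 10-minute DF block holds 10 × 60 × 30 − 9 × 2 = 17982 frames. 268726 ÷ 17982 → 14 full blocks, remainder 16978.
Within the partial block the first minute is 1800 frames and each further minute 1798, so 9 further minute boundaries passed. Total skipped labels = 18 × 14 + 2 × 9 = 270.
Non-drop label index = 268726 + 270 = 268996; at 30 labels/s that is 02:29:26:16, i.e. DF 02:29:26;16.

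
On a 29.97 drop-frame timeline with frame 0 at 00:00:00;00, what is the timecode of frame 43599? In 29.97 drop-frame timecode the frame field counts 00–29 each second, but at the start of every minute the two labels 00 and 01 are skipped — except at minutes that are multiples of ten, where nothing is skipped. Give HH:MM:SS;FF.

Each 10-minute DF block holds 10 × 60 × 30 − 9 × 2 = 17982 frames. 43599 ÷ 17982 → 2 full blocks, remainder 7635.
Within the partial block the first minute is 1800 frames and each further minute 1798, so 4 further minute boundaries passed. Total skipped labels = 18 × 2 + 2 × 4 = 44.
Non-drop label index = 43599 + 44 = 43643; at 30 labels/s that is 00:24:14:23, i.e. DF 00:24:14;23.

00:24:14;23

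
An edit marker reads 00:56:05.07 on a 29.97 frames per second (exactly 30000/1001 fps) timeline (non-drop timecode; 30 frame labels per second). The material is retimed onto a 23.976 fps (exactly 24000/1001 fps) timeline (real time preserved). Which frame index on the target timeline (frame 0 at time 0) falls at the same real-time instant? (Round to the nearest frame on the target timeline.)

Source frame index: (0×3600 + 56×60 + 5) × 30 + 7 = 100957.
Real time: 100957 / (30000/1001) = 101057957/30000 s.
Target frame: (101057957/30000) × (24000/1001) = 403828/5 ≈ 80765.600 → 80766.

frame 80766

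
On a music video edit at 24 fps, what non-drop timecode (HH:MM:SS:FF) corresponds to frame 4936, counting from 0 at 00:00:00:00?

00:03:25:16

4936 ÷ 24 = 205 full seconds, remainder 16 frames.
205 s = 0 h 3 min 25 s.
Timecode: 00:03:25:16.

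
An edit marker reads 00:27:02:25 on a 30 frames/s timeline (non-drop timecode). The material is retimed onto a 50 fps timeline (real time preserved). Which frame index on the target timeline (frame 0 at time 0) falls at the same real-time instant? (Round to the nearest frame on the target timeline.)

frame 81142

Source frame index: (0×3600 + 27×60 + 2) × 30 + 25 = 48685.
Real time: 48685 / (30) = 9737/6 s.
Target frame: (9737/6) × (50) = 243425/3 ≈ 81141.667 → 81142.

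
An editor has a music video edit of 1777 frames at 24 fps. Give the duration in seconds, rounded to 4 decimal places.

74.0417 seconds

Running time = 1777 × 1/24 = 1777/24 s ≈ 74.0417 s.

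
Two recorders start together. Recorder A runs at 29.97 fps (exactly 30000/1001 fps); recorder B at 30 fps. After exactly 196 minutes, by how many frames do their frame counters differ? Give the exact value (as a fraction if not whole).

50400/143 frames

196 min = 11760 s.
A emits 30000/1001 × 11760 = 50400000/143 frames; B emits 30 × 11760 = 352800.
Difference = 50400/143 frames (≈ 352.4476); B is ahead of A.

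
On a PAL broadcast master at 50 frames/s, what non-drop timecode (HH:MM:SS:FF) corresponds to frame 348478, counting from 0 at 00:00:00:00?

01:56:09:28

348478 ÷ 50 = 6969 full seconds, remainder 28 frames.
6969 s = 1 h 56 min 9 s.
Timecode: 01:56:09:28.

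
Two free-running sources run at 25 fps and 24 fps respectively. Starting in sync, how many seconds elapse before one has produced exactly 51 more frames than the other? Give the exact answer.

The gap grows by |24 − 25| = 1 frame per second.
Time for a 51-frame gap: 51 ÷ (1) = 51 s.

51 seconds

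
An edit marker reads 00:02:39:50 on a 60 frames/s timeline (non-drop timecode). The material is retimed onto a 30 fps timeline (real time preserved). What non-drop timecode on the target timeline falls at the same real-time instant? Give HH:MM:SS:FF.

Source frame index: (0×3600 + 2×60 + 39) × 60 + 50 = 9590.
Real time: 9590 / (60) = 959/6 s.
Target frame: (959/6) × (30) = 4795.
At 30 labels/s: frame 4795 → 00:02:39:25.

00:02:39:25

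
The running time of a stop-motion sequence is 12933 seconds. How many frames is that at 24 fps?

Frames = 12933 × 24 = 310392.

310392 frames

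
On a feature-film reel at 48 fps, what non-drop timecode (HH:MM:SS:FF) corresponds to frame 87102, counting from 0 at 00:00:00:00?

87102 ÷ 48 = 1814 full seconds, remainder 30 frames.
1814 s = 0 h 30 min 14 s.
Timecode: 00:30:14:30.

00:30:14:30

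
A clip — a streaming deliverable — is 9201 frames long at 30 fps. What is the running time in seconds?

Running time = 9201 / (30) = 306.7 s.

306.7 seconds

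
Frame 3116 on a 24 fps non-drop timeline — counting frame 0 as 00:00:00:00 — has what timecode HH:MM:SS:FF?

00:02:09:20

3116 ÷ 24 = 129 full seconds, remainder 20 frames.
129 s = 0 h 2 min 9 s.
Timecode: 00:02:09:20.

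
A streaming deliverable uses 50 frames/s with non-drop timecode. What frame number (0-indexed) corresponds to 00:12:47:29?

frame 38379

Total seconds to the label: (0 × 3600 + 12 × 60 + 47) = 767.
Frame index = 767 × 50 + 29 = 38379.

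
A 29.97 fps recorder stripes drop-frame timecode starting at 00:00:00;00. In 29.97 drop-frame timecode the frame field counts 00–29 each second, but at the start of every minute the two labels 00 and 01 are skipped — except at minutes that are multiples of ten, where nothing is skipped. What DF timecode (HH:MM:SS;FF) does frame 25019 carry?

00:13:54;23

Each 10-minute DF block holds 10 × 60 × 30 − 9 × 2 = 17982 frames. 25019 ÷ 17982 → 1 full block, remainder 7037.
Within the partial block the first minute is 1800 frames and each further minute 1798, so 3 further minute boundaries passed. Total skipped labels = 18 × 1 + 2 × 3 = 24.
Non-drop label index = 25019 + 24 = 25043; at 30 labels/s that is 00:13:54:23, i.e. DF 00:13:54;23.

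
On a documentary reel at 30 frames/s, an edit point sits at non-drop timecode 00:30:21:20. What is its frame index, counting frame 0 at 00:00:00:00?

Total seconds to the label: (0 × 3600 + 30 × 60 + 21) = 1821.
Frame index = 1821 × 30 + 20 = 54650.

54650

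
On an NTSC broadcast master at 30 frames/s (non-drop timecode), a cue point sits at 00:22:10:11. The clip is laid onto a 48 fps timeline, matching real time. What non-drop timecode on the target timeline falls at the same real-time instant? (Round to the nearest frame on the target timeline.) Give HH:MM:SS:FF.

00:22:10:18

Source frame index: (0×3600 + 22×60 + 10) × 30 + 11 = 39911.
Real time: 39911 / (30) = 39911/30 s.
Target frame: (39911/30) × (48) = 319288/5 ≈ 63857.600 → 63858.
At 48 labels/s: frame 63858 → 00:22:10:18.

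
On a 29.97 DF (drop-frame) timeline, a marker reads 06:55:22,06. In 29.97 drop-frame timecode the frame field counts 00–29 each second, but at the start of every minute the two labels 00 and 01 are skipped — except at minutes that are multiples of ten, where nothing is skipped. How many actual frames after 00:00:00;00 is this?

As if non-drop at 30 labels/s: (6 × 3600 + 55 × 60 + 22) × 30 + 6 = 747666.
Minute boundaries passed: 415; those not divisible by 10: 415 − 41 = 374; dropped labels = 2 × 374 = 748.
Actual frame index = 747666 − 748 = 746918.

746918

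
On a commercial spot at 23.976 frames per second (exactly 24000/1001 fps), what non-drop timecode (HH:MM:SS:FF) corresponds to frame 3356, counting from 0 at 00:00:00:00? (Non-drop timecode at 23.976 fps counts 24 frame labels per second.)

00:02:19:20

3356 ÷ 24 = 139 full seconds, remainder 20 frames.
139 s = 0 h 2 min 19 s.
Timecode: 00:02:19:20.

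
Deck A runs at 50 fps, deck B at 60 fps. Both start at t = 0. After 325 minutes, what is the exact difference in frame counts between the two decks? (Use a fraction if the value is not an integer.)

195000 frames

325 min = 19500 s.
A emits 50 × 19500 = 975000 frames; B emits 60 × 19500 = 1170000.
Difference = 195000 frames; B is ahead of A.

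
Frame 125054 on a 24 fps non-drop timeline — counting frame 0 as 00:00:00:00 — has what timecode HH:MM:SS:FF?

125054 ÷ 24 = 5210 full seconds, remainder 14 frames.
5210 s = 1 h 26 min 50 s.
Timecode: 01:26:50:14.

01:26:50:14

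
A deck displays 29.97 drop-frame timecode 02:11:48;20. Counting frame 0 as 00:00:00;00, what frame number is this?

237024

As if non-drop at 30 labels/s: (2 × 3600 + 11 × 60 + 48) × 30 + 20 = 237260.
Minute boundaries passed: 131; those not divisible by 10: 131 − 13 = 118; dropped labels = 2 × 118 = 236.
Actual frame index = 237260 − 236 = 237024.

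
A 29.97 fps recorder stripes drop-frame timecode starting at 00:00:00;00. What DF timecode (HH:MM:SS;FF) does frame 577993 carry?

05:21:25;21

Ten DF minutes hold 17982 frames, so frame 577993 lies in block 32 (frames 575424–593405) with 2569 frames into that block.
The block's first minute is 1800 frames and the rest 1798 each; 2569 frames reaches minute 1, so 32 × 18 + 1 × 2 = 578 labels have been skipped so far.
Adding those back, label number 577993 + 578 = 578571 at 30 labels/s is 19285 s + 21 f = 5 h 21 min 25 s frame 21, i.e. 05:21:25;21.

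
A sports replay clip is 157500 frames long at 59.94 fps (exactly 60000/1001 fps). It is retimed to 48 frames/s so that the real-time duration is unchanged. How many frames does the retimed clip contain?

126126 frames

Target frames = source frames × (target rate / source rate) = 157500 × (48)/(60000/1001) = 157500 × 1001/1250 = 126126.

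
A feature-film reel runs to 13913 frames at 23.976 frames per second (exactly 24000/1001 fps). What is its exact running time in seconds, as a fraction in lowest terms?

13926913/24000 seconds

Running time = 13913 ÷ (24000/1001) = 13913 × 1001/24000 = 13926913/24000 s.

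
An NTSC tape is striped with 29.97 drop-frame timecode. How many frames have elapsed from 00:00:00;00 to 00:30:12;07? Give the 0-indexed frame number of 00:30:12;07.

54313

As if non-drop at 30 labels/s: (0 × 3600 + 30 × 60 + 12) × 30 + 7 = 54367.
Minute boundaries passed: 30; those not divisible by 10: 30 − 3 = 27; dropped labels = 2 × 27 = 54.
Actual frame index = 54367 − 54 = 54313.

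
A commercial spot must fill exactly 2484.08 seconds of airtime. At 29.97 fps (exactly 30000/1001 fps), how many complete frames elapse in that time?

74447 frames

Frames = 2484.08 × 30000/1001 = 74522400/1001 ≈ 74447.9520.
Complete frames: 74447.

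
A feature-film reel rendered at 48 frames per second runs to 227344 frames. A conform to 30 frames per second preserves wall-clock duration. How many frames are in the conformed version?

Target frames = source frames × (target rate / source rate) = 227344 × (30)/(48) = 227344 × 5/8 = 142090.

142090 frames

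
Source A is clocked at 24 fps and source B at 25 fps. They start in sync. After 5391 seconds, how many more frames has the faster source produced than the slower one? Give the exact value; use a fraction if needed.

A emits 24 × 5391 = 129384 frames; B emits 25 × 5391 = 134775.
Difference = 5391 frames; B is ahead of A.

5391 frames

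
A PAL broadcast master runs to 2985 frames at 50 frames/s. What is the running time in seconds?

59.7 seconds

Running time = 2985 / (50) = 59.7 s.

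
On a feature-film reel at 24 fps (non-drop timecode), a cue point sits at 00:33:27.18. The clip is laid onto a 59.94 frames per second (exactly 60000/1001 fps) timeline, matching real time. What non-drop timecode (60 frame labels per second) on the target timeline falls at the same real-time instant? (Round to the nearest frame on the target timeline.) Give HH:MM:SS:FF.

Source frame index: (0×3600 + 33×60 + 27) × 24 + 18 = 48186.
Real time: 48186 / (24) = 8031/4 s.
Target frame: (8031/4) × (60000/1001) = 120465000/1001 ≈ 120344.655 → 120345.
At 60 labels/s: frame 120345 → 00:33:25:45.

00:33:25:45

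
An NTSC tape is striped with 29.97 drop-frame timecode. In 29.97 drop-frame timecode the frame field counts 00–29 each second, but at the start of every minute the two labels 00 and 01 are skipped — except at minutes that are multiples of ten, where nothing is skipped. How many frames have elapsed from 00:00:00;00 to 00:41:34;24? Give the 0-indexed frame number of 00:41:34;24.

As if non-drop at 30 labels/s: (0 × 3600 + 41 × 60 + 34) × 30 + 24 = 74844.
Minute boundaries passed: 41; those not divisible by 10: 41 − 4 = 37; dropped labels = 2 × 37 = 74.
Actual frame index = 74844 − 74 = 74770.

74770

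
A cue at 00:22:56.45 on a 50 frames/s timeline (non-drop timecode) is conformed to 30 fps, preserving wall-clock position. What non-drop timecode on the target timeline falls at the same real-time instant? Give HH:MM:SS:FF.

Source frame index: (0×3600 + 22×60 + 56) × 50 + 45 = 68845.
Real time: 68845 / (50) = 13769/10 s.
Target frame: (13769/10) × (30) = 41307.
At 30 labels/s: frame 41307 → 00:22:56:27.

00:22:56:27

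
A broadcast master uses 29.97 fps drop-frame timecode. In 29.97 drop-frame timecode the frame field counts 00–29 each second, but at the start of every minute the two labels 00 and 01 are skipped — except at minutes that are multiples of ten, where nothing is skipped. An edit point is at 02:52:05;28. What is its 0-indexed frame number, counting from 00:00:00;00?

As if non-drop at 30 labels/s: (2 × 3600 + 52 × 60 + 5) × 30 + 28 = 309778.
Minute boundaries passed: 172; those not divisible by 10: 172 − 17 = 155; dropped labels = 2 × 155 = 310.
Actual frame index = 309778 − 310 = 309468.

309468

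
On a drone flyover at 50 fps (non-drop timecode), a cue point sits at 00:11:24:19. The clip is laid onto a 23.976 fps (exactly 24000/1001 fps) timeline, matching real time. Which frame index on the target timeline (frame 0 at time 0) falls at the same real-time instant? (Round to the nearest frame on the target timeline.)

Source frame index: (0×3600 + 11×60 + 24) × 50 + 19 = 34219.
Real time: 34219 / (50) = 34219/50 s.
Target frame: (34219/50) × (24000/1001) = 16425120/1001 ≈ 16408.711 → 16409.

frame 16409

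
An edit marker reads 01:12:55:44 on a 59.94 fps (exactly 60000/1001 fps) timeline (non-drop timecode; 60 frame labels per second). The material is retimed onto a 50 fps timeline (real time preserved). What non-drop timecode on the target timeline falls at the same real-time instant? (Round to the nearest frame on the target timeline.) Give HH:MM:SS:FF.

Source frame index: (1×3600 + 12×60 + 55) × 60 + 44 = 262544.
Real time: 262544 / (60000/1001) = 16425409/3750 s.
Target frame: (16425409/3750) × (50) = 16425409/75 ≈ 219005.453 → 219005.
At 50 labels/s: frame 219005 → 01:13:00:05.

01:13:00:05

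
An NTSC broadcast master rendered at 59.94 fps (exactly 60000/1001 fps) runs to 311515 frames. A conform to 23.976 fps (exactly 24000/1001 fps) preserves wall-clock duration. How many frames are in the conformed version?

Target frames = source frames × (target rate / source rate) = 311515 × (24000/1001)/(60000/1001) = 311515 × 2/5 = 124606.

124606 frames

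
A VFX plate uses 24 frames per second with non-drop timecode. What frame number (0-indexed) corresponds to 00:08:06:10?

frame 11674

Total seconds to the label: (0 × 3600 + 8 × 60 + 6) = 486.
Frame index = 486 × 24 + 10 = 11674.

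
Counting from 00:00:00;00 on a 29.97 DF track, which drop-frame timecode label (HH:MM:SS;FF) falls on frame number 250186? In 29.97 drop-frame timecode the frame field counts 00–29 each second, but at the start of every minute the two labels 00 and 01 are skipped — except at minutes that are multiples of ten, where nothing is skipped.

Each 10-minute DF block holds 10 × 60 × 30 − 9 × 2 = 17982 frames. 250186 ÷ 17982 → 13 full blocks, remainder 16420.
Within the partial block the first minute is 1800 frames and each further minute 1798, so 9 further minute boundaries passed. Total skipped labels = 18 × 13 + 2 × 9 = 252.
Non-drop label index = 250186 + 252 = 250438; at 30 labels/s that is 02:19:07:28, i.e. DF 02:19:07;28.

02:19:07;28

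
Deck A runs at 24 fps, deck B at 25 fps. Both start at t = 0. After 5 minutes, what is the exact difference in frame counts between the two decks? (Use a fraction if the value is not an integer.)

5 min = 300 s.
A emits 24 × 300 = 7200 frames; B emits 25 × 300 = 7500.
Difference = 300 frames; B is ahead of A.

300 frames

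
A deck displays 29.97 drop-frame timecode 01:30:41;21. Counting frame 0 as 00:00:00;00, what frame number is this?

163089

Complete 10-minute blocks: 9, each 17982 frames → 161838.
Remaining 0 whole minutes in the current block: 0 frames.
Within the current minute: 41 × 30 + 21 = 1251. Total = 161838 + 0 + 1251 = 163089.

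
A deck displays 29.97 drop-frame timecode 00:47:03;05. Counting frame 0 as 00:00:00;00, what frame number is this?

84609

Complete 10-minute blocks: 4, each 17982 frames → 71928.
Remaining 7 whole minutes in the current block: 1800 + 6 × 1798 = 12588 frames.
Within the current minute: 3 × 30 + 5 − 2 = 93 (labels ;00/;01 skipped at this minute). Total = 71928 + 12588 + 93 = 84609.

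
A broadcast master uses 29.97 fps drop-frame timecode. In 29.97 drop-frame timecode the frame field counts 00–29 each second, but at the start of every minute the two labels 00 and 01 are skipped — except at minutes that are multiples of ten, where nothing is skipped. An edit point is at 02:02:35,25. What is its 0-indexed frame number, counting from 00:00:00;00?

220455

As if non-drop at 30 labels/s: (2 × 3600 + 2 × 60 + 35) × 30 + 25 = 220675.
Minute boundaries passed: 122; those not divisible by 10: 122 − 12 = 110; dropped labels = 2 × 110 = 220.
Actual frame index = 220675 − 220 = 220455.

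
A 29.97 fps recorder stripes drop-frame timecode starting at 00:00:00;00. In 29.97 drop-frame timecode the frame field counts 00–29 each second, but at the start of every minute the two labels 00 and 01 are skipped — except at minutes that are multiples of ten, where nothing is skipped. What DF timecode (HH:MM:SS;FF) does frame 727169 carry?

Each 10-minute DF block holds 10 × 60 × 30 − 9 × 2 = 17982 frames. 727169 ÷ 17982 → 40 full blocks, remainder 7889.
Within the partial block the first minute is 1800 frames and each further minute 1798, so 4 further minute boundaries passed. Total skipped labels = 18 × 40 + 2 × 4 = 728.
Non-drop label index = 727169 + 728 = 727897; at 30 labels/s that is 06:44:23:07, i.e. DF 06:44:23;07.

06:44:23;07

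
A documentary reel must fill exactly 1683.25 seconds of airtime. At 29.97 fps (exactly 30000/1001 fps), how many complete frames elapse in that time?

50447 frames

Frames = 1683.25 × 30000/1001 = 50497500/1001 ≈ 50447.0529.
Complete frames: 50447.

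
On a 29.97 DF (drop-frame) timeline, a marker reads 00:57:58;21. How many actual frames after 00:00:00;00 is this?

Complete 10-minute blocks: 5, each 17982 frames → 89910.
Remaining 7 whole minutes in the current block: 1800 + 6 × 1798 = 12588 frames.
Within the current minute: 58 × 30 + 21 − 2 = 1759 (labels ;00/;01 skipped at this minute). Total = 89910 + 12588 + 1759 = 104257.

104257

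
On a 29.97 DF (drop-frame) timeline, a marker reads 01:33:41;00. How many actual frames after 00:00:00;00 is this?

As if non-drop at 30 labels/s: (1 × 3600 + 33 × 60 + 41) × 30 + 0 = 168630.
Minute boundaries passed: 93; those not divisible by 10: 93 − 9 = 84; dropped labels = 2 × 84 = 168.
Actual frame index = 168630 − 168 = 168462.

168462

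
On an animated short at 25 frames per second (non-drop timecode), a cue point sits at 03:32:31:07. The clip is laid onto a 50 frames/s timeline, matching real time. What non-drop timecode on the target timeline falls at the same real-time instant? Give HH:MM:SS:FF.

Source frame index: (3×3600 + 32×60 + 31) × 25 + 7 = 318782.
Real time: 318782 / (25) = 318782/25 s.
Target frame: (318782/25) × (50) = 637564.
At 50 labels/s: frame 637564 → 03:32:31:14.

03:32:31:14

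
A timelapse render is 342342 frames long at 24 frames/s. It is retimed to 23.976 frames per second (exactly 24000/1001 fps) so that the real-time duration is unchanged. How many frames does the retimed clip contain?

342000 frames

Target frames = source frames × (target rate / source rate) = 342342 × (24000/1001)/(24) = 342342 × 1000/1001 = 342000.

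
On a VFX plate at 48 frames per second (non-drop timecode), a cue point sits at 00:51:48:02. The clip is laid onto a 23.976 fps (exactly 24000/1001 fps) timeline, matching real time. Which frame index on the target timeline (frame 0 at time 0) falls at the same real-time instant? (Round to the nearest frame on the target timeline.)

frame 74518

Source frame index: (0×3600 + 51×60 + 48) × 48 + 2 = 149186.
Real time: 149186 / (48) = 74593/24 s.
Target frame: (74593/24) × (24000/1001) = 74593000/1001 ≈ 74518.482 → 74518.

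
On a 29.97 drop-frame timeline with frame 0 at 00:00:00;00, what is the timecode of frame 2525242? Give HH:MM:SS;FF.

Ten DF minutes hold 17982 frames, so frame 2525242 lies in block 140 (frames 2517480–2535461) with 7762 frames into that block.
The block's first minute is 1800 frames and the rest 1798 each; 7762 frames reaches minute 4, so 140 × 18 + 4 × 2 = 2528 labels have been skipped so far.
Adding those back, label number 2525242 + 2528 = 2527770 at 30 labels/s is 84259 s + 0 f = 23 h 24 min 19 s frame 0, i.e. 23:24:19;00.

23:24:19;00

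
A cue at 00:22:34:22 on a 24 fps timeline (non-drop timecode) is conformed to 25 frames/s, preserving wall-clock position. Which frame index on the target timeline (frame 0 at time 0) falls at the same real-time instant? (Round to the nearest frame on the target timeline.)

Source frame index: (0×3600 + 22×60 + 34) × 24 + 22 = 32518.
Real time: 32518 / (24) = 16259/12 s.
Target frame: (16259/12) × (25) = 406475/12 ≈ 33872.917 → 33873.

frame 33873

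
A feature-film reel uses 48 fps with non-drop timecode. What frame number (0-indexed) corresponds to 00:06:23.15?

frame 18399

Total seconds to the label: (0 × 3600 + 6 × 60 + 23) = 383.
Frame index = 383 × 48 + 15 = 18399.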